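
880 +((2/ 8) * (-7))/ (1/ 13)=3429/ 4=857.25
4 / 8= 1 / 2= 0.50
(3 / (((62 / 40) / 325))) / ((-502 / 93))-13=-32513 / 251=-129.53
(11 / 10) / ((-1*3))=-11 / 30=-0.37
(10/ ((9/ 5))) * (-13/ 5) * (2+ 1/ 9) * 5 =-152.47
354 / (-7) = -354 / 7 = -50.57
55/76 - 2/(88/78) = -877/836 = -1.05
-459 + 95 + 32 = -332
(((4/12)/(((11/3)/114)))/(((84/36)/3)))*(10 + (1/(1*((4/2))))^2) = 21033/154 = 136.58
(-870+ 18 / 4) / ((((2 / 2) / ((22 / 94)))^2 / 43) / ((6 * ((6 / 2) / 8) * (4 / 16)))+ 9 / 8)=-324230148 / 704195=-460.43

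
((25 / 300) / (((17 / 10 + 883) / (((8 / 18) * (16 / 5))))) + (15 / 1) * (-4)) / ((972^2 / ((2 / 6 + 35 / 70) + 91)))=-0.01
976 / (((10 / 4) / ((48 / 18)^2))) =124928 / 45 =2776.18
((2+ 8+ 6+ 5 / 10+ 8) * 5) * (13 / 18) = 3185 / 36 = 88.47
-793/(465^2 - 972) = -793/215253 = -0.00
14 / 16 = 7 / 8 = 0.88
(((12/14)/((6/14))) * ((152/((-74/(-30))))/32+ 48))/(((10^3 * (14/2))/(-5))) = -7389/103600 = -0.07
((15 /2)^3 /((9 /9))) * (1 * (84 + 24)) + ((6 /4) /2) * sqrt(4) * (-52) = 45484.50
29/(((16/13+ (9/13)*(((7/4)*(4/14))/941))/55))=3001790/2317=1295.55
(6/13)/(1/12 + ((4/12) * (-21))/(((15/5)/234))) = -72/85163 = -0.00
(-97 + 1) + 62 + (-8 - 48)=-90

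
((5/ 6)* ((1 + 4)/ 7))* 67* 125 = 209375/ 42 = 4985.12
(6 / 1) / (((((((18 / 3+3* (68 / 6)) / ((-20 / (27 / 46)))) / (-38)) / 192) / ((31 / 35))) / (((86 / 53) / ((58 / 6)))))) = 298250752 / 53795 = 5544.21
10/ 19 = 0.53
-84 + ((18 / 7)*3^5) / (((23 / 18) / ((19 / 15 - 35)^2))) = 97368036 / 175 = 556388.78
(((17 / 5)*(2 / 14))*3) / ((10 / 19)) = 969 / 350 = 2.77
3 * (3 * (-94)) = -846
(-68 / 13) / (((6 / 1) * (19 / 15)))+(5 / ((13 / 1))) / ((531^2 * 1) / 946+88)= -61995660 / 90206623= -0.69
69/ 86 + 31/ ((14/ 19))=12905/ 301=42.87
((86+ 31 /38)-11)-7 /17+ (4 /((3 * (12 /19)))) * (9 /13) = 645517 /8398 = 76.87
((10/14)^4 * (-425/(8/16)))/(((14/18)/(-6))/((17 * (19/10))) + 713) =-0.31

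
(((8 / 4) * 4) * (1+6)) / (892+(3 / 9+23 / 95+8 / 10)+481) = 15960 / 391697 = 0.04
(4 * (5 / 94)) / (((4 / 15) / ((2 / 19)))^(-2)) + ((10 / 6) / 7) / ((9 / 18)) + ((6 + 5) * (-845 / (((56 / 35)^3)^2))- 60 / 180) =-2144340984211 / 3881041920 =-552.52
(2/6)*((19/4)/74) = 19/888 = 0.02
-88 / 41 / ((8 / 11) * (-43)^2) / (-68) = 121 / 5155012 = 0.00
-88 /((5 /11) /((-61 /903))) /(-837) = -59048 /3779055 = -0.02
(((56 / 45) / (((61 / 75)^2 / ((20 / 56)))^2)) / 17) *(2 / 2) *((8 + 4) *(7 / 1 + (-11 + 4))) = 0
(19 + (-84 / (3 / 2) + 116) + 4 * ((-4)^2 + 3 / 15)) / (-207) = -719 / 1035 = -0.69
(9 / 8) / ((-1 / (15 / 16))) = -135 / 128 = -1.05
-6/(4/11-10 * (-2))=-33/112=-0.29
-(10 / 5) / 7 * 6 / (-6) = 2 / 7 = 0.29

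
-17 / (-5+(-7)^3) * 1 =17 / 348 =0.05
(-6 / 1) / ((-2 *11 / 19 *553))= 57 / 6083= 0.01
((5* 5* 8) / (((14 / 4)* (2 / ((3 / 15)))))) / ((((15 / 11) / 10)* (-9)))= -880 / 189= -4.66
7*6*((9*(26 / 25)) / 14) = 28.08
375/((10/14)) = 525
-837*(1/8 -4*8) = 213435/8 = 26679.38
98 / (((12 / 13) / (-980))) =-312130 / 3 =-104043.33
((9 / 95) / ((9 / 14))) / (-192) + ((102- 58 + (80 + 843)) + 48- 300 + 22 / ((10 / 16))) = 6841817 / 9120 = 750.20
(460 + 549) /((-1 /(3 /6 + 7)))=-15135 /2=-7567.50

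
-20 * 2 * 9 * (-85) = 30600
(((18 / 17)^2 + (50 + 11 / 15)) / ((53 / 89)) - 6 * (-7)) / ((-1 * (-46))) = 29655931 / 10568730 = 2.81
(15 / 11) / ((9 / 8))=1.21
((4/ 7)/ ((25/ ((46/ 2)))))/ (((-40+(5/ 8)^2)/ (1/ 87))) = -5888/ 38595375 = -0.00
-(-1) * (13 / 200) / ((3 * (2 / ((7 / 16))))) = 91 / 19200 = 0.00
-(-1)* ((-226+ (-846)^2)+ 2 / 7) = 5008432 / 7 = 715490.29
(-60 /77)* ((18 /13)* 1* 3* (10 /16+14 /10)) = -6561 /1001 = -6.55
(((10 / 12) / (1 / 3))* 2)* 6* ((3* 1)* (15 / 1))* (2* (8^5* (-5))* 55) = -24330240000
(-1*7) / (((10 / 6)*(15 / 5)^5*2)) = -7 / 810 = -0.01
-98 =-98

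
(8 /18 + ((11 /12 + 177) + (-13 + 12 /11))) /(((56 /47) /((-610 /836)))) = -944891525 /9269568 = -101.93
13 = 13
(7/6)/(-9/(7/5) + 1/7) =-49/264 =-0.19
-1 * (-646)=646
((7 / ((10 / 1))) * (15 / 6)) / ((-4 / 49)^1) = -343 / 16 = -21.44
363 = 363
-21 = -21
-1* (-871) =871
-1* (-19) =19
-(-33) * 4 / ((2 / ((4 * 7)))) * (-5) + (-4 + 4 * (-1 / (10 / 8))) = -9247.20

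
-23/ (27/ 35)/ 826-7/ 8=-11611/ 12744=-0.91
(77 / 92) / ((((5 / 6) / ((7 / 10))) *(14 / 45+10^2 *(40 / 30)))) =0.01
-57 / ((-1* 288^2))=19 / 27648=0.00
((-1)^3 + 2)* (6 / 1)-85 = -79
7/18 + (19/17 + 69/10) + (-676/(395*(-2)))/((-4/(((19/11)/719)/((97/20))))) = 389756562647/46364100255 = 8.41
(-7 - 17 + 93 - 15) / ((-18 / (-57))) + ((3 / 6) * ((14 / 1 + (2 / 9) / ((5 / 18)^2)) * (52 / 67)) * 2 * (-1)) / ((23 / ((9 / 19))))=124970229 / 731975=170.73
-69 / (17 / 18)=-1242 / 17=-73.06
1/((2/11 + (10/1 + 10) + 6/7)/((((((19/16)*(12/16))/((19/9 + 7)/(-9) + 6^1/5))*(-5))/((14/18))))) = -1485/1024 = -1.45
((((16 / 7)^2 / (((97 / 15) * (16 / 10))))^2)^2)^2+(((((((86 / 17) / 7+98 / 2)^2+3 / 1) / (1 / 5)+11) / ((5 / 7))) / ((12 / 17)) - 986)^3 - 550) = 3625266669909558327381330896375378546230772590229017 / 276403176425810060240618105480633688000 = 13115864719024.40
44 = 44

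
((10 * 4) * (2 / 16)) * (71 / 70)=71 / 14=5.07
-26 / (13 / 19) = -38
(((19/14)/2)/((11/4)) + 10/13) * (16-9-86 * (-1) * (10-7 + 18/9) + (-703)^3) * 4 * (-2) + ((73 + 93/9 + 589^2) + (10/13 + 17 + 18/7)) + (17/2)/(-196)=474940295137603/168168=2824201364.93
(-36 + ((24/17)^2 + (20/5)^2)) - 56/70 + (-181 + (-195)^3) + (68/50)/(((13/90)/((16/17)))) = -139292013784/18785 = -7415065.95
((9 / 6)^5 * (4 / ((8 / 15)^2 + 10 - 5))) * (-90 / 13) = -2460375 / 61828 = -39.79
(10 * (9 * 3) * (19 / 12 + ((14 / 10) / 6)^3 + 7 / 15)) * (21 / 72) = 389851 / 2400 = 162.44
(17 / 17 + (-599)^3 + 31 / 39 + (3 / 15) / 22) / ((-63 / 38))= 17518275689449 / 135135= 129635369.74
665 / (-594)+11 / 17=-4771 / 10098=-0.47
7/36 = 0.19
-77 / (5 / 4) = -308 / 5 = -61.60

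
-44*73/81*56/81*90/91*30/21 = -2569600/66339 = -38.73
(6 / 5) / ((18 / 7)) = 7 / 15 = 0.47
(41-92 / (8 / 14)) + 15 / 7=-825 / 7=-117.86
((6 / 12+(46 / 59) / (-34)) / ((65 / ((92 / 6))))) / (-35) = -7337 / 2281825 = -0.00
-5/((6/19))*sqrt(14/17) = -95*sqrt(238)/102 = -14.37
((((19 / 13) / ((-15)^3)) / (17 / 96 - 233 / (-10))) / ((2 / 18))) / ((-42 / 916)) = 278464 / 76910925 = 0.00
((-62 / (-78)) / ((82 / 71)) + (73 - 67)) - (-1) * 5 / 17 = 6.98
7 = 7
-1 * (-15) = 15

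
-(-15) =15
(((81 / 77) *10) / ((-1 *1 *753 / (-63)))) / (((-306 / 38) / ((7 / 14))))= -2565 / 46937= -0.05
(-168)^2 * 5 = 141120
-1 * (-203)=203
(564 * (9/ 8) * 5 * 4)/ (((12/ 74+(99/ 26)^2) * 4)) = 26450190/ 122231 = 216.40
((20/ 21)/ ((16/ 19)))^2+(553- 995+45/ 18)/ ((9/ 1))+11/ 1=-257927/ 7056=-36.55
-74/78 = -37/39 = -0.95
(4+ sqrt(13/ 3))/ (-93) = -0.07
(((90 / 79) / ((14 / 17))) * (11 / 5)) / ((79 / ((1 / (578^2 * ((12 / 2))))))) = 33 / 1717073848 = 0.00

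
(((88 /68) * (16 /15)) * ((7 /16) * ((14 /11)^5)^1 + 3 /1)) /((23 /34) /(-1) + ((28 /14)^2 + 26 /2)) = 45980864 /121886325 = 0.38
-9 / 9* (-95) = 95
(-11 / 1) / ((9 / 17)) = -187 / 9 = -20.78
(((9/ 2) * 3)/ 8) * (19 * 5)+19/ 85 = 218329/ 1360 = 160.54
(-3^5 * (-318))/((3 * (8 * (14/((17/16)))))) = 218943/896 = 244.36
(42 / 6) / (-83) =-0.08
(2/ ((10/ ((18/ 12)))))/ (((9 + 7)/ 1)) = 3/ 160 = 0.02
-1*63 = -63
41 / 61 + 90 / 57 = 2609 / 1159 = 2.25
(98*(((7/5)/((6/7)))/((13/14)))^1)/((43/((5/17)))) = 33614/28509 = 1.18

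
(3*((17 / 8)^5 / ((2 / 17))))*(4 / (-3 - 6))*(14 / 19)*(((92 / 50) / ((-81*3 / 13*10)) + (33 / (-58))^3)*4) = 194294735078346329 / 691839055872000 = 280.84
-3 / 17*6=-18 / 17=-1.06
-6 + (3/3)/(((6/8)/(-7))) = -46/3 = -15.33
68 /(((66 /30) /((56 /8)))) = 2380 /11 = 216.36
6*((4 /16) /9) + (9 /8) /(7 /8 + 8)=125 /426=0.29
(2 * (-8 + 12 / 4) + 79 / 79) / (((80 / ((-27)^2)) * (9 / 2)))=-729 / 40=-18.22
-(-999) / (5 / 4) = 3996 / 5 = 799.20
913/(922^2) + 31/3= 26355343/2550252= 10.33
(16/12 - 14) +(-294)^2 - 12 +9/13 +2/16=26960591/312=86412.15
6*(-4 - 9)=-78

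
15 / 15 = 1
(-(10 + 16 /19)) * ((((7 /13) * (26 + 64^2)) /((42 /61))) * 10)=-86328420 /247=-349507.77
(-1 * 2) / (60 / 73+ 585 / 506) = -73876 / 73065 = -1.01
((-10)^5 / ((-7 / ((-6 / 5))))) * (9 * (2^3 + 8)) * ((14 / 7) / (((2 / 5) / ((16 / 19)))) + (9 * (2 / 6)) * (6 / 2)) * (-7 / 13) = 4337280000 / 247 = 17559838.06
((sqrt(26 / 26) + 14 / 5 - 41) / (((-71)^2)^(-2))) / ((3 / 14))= -22057339108 / 5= -4411467821.60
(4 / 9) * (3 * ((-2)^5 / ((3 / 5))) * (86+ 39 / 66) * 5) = -1016000 / 33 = -30787.88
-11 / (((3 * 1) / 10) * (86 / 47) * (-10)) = 517 / 258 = 2.00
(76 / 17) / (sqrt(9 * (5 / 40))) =152 * sqrt(2) / 51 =4.21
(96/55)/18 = 16/165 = 0.10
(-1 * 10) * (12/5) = -24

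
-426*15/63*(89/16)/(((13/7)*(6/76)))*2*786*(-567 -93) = 51902370300/13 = 3992490023.08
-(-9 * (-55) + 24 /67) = -33189 /67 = -495.36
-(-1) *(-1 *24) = -24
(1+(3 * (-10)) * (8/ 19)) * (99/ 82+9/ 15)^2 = -6386679/ 168100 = -37.99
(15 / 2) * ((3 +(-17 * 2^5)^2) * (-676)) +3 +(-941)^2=-1499525246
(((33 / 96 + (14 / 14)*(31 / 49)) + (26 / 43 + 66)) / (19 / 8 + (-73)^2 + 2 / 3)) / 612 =4556585 / 220018637328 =0.00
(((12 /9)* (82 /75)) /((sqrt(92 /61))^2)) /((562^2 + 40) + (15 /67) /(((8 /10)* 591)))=264085592 /86305605490575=0.00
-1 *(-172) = 172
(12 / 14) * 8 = 48 / 7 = 6.86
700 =700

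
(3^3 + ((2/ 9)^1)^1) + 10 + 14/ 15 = 1717/ 45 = 38.16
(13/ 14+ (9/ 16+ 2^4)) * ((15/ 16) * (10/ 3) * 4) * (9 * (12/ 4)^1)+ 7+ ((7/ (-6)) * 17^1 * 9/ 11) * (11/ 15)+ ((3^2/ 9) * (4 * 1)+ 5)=6616217/ 1120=5907.34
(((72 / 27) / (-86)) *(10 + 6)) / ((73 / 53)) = -0.36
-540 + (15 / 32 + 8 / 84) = -539.44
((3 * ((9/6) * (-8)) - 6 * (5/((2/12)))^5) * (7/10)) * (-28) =14288403528/5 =2857680705.60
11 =11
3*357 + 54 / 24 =4293 / 4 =1073.25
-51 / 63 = -17 / 21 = -0.81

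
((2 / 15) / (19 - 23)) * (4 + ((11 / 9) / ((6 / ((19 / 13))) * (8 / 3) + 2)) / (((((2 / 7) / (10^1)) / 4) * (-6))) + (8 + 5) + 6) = -34534 / 49815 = -0.69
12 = 12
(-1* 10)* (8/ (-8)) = 10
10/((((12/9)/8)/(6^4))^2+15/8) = 604661760/113374081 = 5.33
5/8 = 0.62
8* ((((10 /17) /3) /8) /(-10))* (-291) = 97 /17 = 5.71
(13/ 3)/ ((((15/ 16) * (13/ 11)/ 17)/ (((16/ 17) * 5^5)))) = 1760000/ 9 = 195555.56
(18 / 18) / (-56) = -1 / 56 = -0.02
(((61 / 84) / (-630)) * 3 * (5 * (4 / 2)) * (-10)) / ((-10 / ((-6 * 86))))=2623 / 147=17.84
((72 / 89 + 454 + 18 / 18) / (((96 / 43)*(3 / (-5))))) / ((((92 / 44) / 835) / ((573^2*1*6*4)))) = -1070781028124.61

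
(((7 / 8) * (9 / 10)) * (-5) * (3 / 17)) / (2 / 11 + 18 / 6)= -297 / 1360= -0.22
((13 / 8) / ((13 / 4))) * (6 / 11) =3 / 11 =0.27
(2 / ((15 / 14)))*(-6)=-56 / 5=-11.20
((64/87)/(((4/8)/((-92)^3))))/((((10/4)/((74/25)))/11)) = -162266120192/10875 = -14921022.55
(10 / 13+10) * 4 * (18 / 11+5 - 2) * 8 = 1597.76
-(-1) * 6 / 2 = 3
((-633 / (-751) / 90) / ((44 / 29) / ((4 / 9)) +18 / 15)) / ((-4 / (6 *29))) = -177451 / 2009676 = -0.09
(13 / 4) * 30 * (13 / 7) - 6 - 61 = 1597 / 14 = 114.07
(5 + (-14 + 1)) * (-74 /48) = 37 /3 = 12.33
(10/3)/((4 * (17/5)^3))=625/29478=0.02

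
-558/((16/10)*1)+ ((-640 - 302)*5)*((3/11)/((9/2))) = -27905/44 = -634.20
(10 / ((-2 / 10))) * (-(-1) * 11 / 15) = -110 / 3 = -36.67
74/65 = 1.14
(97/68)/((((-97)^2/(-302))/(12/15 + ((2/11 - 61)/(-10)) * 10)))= -511739/181390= -2.82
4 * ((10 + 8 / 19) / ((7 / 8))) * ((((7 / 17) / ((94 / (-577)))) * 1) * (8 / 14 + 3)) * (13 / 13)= -45698400 / 106267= -430.03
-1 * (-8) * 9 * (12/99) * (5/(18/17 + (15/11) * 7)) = 4.11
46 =46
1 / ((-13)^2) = 0.01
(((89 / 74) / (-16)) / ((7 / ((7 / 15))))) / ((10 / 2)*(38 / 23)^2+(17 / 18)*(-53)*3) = 47081 / 1282594640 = 0.00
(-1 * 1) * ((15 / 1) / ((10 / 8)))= -12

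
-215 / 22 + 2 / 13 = -2751 / 286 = -9.62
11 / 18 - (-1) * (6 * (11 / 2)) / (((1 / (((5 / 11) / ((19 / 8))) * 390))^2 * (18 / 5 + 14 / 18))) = 591373405157 / 14081166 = 41997.47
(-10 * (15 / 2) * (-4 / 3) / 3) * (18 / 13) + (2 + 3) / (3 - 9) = 3535 / 78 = 45.32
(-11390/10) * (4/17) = -268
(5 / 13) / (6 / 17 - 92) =-85 / 20254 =-0.00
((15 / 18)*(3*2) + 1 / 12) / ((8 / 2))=61 / 48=1.27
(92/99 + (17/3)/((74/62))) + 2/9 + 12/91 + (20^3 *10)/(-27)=-2956.93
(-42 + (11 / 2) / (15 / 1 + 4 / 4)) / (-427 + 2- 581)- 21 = -674699 / 32192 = -20.96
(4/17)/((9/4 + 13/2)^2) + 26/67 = 545738/1395275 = 0.39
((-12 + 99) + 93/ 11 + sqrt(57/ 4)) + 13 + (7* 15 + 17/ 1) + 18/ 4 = 238.73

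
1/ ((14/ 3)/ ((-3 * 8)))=-5.14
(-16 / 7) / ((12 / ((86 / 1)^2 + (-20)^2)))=-31184 / 21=-1484.95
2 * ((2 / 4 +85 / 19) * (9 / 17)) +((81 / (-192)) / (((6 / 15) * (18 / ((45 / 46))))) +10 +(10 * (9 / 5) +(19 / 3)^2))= 73.32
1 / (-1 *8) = -1 / 8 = -0.12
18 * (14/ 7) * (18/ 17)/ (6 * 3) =36/ 17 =2.12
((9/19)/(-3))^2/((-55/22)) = -18/1805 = -0.01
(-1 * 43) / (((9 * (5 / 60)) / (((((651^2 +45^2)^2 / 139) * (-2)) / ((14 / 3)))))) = 32053832015.90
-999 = -999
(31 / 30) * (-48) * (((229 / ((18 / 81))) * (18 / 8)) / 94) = -575019 / 470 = -1223.44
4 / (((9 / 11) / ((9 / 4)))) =11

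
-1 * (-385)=385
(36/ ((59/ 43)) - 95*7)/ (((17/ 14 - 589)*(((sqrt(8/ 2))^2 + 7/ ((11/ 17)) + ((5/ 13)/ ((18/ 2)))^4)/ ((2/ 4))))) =13943157489261/ 380246842186702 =0.04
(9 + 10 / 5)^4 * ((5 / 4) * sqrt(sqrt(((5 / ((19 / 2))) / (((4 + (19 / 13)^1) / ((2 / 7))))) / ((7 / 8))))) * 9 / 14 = 658845 * 130^(1 / 4) * 1349^(3 / 4) * sqrt(7) / 264404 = 4955.18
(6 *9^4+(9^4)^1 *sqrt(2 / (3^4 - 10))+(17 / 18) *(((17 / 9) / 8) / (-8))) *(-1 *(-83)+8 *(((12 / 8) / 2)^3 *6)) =2709693 *sqrt(142) / 284+168564462787 / 41472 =4178232.81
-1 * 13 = -13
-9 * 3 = -27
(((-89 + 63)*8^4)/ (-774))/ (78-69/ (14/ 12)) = 93184/ 12771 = 7.30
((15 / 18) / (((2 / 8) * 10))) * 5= 5 / 3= 1.67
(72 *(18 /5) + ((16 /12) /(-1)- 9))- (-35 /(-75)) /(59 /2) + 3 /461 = 33843356 /135995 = 248.86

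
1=1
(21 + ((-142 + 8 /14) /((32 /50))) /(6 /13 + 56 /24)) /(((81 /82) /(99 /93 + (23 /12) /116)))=-225969015523 /3555897408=-63.55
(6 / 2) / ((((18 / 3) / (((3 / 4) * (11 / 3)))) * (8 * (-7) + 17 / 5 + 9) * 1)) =-55 / 1744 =-0.03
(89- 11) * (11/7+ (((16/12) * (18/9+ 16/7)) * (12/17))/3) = 27066/119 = 227.45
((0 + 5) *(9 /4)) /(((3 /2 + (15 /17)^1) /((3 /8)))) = 1.77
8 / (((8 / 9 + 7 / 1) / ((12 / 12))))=72 / 71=1.01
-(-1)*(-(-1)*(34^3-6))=39298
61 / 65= 0.94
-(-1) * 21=21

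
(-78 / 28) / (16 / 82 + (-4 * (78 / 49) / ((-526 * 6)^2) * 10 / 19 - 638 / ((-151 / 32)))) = -6663613566519 / 323886795488146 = -0.02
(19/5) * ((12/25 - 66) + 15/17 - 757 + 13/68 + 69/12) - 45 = -6682374/2125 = -3144.65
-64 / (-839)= 64 / 839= 0.08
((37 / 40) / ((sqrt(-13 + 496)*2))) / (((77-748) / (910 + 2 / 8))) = -12247*sqrt(483) / 9428160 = -0.03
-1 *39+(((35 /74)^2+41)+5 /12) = 10844 /4107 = 2.64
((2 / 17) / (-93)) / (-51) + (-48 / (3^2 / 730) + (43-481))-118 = -358754194 / 80631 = -4449.33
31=31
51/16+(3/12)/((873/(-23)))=44431/13968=3.18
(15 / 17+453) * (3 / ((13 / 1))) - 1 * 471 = -80943 / 221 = -366.26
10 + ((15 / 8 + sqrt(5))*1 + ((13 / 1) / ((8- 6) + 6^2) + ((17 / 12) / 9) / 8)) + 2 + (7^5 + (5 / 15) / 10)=sqrt(5) + 1380689851 / 82080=16823.51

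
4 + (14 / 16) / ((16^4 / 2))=4.00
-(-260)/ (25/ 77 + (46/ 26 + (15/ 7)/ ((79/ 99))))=20560540/ 377939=54.40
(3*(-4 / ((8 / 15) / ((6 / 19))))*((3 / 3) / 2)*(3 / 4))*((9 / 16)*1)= -3645 / 2432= -1.50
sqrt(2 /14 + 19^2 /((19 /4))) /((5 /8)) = 8 *sqrt(3731) /35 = 13.96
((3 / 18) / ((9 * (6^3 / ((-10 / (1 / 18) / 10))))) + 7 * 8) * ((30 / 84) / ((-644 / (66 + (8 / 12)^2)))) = -2358655 / 1143072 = -2.06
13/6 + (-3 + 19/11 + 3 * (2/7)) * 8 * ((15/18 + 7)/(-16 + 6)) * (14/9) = 18467/2970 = 6.22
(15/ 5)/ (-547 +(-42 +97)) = -1/ 164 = -0.01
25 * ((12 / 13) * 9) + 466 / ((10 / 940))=572152 / 13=44011.69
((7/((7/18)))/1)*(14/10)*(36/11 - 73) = -96642/55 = -1757.13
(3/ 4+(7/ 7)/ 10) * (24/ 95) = 102/ 475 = 0.21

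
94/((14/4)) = 26.86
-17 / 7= -2.43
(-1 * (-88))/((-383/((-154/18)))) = 6776/3447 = 1.97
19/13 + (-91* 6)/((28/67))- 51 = -35257/26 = -1356.04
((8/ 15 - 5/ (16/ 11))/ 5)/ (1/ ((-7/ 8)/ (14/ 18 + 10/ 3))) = 14637/ 118400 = 0.12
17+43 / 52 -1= 875 / 52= 16.83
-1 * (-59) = 59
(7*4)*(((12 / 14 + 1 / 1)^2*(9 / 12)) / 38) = 507 / 266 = 1.91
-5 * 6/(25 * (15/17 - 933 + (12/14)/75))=1785/1386508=0.00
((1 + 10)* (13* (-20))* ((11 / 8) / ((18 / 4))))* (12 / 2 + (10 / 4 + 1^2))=-149435 / 18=-8301.94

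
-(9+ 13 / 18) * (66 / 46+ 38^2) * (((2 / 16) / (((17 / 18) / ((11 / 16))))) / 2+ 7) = -89193841625 / 900864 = -99009.22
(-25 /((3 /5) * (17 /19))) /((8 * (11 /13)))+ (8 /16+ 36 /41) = -1012303 /184008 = -5.50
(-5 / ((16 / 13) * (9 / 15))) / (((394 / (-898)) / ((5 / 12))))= 729625 / 113472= 6.43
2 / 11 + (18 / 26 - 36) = -5023 / 143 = -35.13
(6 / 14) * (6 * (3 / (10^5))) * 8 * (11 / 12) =99 / 175000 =0.00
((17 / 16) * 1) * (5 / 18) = 85 / 288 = 0.30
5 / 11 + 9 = 104 / 11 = 9.45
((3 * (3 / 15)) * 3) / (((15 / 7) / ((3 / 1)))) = 63 / 25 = 2.52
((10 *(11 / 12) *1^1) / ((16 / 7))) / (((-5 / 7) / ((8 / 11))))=-49 / 12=-4.08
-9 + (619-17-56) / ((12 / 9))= 801 / 2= 400.50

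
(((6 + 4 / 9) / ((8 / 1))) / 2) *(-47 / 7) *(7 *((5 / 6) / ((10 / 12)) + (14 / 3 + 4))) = -183.00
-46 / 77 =-0.60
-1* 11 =-11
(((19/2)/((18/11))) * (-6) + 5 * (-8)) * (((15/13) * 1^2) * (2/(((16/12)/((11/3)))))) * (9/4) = -222255/208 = -1068.53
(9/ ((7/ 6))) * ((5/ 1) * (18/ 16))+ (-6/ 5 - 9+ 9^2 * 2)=27327/ 140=195.19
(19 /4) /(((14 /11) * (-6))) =-209 /336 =-0.62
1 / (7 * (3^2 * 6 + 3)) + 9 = 3592 / 399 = 9.00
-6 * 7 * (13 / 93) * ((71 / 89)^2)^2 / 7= -660703706 / 1945009471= -0.34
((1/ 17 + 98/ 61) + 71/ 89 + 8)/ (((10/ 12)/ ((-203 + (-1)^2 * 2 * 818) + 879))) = 787989984/ 27145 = 29028.92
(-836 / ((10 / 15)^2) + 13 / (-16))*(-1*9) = 270981 / 16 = 16936.31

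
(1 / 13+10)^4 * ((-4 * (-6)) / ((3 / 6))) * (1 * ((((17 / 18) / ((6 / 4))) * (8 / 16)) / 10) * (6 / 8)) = 5006498657 / 428415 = 11686.10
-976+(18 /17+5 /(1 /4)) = -16234 /17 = -954.94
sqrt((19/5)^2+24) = 6.20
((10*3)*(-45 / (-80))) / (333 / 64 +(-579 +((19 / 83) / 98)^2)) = -17863728120 / 607416371771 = -0.03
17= 17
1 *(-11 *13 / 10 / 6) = -143 / 60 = -2.38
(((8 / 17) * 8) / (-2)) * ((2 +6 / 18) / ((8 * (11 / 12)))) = -0.60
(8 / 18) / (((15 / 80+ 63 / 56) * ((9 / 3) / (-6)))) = -128 / 189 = -0.68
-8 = -8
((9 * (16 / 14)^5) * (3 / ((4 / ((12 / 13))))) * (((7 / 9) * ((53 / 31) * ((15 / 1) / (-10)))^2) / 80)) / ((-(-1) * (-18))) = -6471936 / 149978465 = -0.04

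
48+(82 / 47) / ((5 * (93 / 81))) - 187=-1010401 / 7285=-138.70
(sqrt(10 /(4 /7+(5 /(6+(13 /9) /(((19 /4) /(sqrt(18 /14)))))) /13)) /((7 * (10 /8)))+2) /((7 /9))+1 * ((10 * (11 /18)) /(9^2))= 72 * sqrt(11830 * sqrt(7)+544635) /(245 * sqrt(2704 * sqrt(7)+138453))+13507 /5103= 3.23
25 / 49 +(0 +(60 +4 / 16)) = 11909 / 196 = 60.76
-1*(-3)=3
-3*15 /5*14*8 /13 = -1008 /13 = -77.54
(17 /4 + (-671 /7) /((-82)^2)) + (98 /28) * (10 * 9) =3756447 /11767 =319.24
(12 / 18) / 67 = 2 / 201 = 0.01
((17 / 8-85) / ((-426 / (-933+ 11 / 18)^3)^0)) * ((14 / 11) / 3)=-1547 / 44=-35.16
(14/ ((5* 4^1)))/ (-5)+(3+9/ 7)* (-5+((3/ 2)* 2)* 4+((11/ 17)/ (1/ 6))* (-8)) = -614333/ 5950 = -103.25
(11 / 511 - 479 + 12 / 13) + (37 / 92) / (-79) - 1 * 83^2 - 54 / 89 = -31659144846243 / 4297037836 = -7367.67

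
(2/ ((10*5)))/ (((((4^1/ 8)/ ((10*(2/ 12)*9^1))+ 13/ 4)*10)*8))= 3/ 19700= 0.00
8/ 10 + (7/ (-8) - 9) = -363/ 40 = -9.08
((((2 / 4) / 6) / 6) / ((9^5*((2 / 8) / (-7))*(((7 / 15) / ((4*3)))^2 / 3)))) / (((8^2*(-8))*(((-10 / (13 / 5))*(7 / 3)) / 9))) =-13 / 508032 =-0.00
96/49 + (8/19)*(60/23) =65472/21413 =3.06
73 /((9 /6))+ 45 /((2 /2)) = 281 /3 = 93.67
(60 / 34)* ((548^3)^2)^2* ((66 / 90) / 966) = 982569626232127295731091400000.00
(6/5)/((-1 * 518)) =-3/1295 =-0.00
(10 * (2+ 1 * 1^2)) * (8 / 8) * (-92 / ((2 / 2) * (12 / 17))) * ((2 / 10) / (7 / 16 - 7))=12512 / 105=119.16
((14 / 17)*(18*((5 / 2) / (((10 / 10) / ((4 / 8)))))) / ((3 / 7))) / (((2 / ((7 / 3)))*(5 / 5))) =1715 / 34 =50.44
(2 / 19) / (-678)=-1 / 6441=-0.00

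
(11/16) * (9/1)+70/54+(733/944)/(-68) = 7.47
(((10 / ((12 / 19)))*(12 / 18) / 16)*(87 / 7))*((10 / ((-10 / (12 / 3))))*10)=-13775 / 42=-327.98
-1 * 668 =-668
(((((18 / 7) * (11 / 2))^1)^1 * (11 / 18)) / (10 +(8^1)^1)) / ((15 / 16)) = 484 / 945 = 0.51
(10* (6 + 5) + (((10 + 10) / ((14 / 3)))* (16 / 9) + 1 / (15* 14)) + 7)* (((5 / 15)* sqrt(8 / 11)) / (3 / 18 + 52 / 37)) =1936654* sqrt(22) / 403095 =22.53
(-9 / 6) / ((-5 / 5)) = 3 / 2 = 1.50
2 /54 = 1 /27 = 0.04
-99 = -99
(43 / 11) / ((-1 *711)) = -43 / 7821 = -0.01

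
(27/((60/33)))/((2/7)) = 2079/40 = 51.98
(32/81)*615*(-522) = -380480/3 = -126826.67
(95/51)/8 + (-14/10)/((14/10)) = -313/408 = -0.77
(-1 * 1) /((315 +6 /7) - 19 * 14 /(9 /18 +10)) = -21 /6101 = -0.00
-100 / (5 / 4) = -80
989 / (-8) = -989 / 8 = -123.62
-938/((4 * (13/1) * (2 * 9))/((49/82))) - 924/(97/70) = -2484388837/3722472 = -667.40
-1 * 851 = -851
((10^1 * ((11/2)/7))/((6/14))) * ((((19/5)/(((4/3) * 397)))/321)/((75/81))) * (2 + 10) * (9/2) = 50787/2123950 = 0.02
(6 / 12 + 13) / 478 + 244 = 233291 / 956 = 244.03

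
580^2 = 336400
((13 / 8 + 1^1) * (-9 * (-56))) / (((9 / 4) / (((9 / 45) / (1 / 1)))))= 588 / 5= 117.60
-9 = -9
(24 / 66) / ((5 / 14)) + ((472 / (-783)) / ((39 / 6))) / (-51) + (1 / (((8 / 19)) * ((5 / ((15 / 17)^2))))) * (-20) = -6189825229 / 970771230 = -6.38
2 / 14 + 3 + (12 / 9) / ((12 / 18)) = 36 / 7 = 5.14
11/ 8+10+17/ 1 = 227/ 8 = 28.38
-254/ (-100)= 127/ 50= 2.54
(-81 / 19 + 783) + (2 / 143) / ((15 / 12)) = 778.75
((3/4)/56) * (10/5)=3/112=0.03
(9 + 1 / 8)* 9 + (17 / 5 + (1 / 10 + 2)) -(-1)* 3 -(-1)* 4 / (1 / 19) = 1333 / 8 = 166.62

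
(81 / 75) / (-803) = -27 / 20075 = -0.00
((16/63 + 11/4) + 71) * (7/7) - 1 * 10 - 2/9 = 16073/252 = 63.78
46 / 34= 23 / 17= 1.35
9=9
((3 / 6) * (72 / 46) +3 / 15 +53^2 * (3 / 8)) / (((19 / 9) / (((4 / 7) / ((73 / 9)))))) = 78570729 / 2233070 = 35.19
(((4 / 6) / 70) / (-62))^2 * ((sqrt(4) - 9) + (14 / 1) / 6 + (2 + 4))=1 / 31785075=0.00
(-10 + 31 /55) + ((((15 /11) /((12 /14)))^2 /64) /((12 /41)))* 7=-15780173 /1858560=-8.49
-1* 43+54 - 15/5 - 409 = -401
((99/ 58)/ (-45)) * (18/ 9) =-11/ 145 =-0.08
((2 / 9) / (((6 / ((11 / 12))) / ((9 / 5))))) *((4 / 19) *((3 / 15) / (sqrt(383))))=11 *sqrt(383) / 1637325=0.00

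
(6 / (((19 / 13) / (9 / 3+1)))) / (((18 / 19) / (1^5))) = 52 / 3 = 17.33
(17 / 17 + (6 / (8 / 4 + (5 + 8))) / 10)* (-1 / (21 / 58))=-1508 / 525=-2.87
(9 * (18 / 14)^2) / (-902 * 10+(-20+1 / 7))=-81 / 49217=-0.00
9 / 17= 0.53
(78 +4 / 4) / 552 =79 / 552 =0.14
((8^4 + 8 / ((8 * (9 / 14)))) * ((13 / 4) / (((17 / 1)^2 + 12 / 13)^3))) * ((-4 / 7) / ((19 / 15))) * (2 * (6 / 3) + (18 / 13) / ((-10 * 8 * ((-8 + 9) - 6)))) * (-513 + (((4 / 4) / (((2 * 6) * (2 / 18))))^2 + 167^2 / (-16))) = 271738526964931 / 122071212788520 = 2.23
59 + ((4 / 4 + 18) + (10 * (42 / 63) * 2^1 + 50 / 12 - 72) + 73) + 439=535.50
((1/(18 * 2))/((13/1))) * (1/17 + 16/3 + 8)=683/23868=0.03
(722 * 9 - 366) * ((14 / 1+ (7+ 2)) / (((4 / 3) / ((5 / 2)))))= 264442.50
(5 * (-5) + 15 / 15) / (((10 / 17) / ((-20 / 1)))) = 816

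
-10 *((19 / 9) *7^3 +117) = -75700 / 9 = -8411.11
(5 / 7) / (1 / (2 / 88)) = 5 / 308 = 0.02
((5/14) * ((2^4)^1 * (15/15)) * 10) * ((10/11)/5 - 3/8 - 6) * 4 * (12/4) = -327000/77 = -4246.75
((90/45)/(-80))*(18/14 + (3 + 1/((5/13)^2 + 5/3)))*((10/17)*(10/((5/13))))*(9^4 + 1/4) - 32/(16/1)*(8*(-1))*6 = -2108698185/175168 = -12038.15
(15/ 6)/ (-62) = -0.04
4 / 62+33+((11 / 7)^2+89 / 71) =3967487 / 107849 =36.79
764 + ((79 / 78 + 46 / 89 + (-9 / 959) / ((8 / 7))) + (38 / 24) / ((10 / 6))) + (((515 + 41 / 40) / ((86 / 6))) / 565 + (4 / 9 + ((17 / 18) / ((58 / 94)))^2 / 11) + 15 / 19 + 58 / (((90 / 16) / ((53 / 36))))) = 214694010574848718036 / 274137302254218975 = 783.16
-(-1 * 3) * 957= 2871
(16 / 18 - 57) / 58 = -505 / 522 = -0.97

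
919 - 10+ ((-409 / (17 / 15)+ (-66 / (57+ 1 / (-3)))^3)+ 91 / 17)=338929826 / 614125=551.89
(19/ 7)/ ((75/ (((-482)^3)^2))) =453812576154011.92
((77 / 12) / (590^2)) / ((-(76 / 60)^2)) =-0.00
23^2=529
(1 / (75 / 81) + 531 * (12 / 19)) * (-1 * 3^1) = -479439 / 475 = -1009.35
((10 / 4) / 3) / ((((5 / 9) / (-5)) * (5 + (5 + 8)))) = -0.42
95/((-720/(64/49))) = -76/441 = -0.17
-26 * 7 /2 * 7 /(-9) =637 /9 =70.78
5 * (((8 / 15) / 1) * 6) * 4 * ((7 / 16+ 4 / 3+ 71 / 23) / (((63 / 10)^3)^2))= 21452000000 / 4314121652421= 0.00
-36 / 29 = -1.24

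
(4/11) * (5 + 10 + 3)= 6.55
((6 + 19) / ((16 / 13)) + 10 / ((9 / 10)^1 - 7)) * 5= 93.37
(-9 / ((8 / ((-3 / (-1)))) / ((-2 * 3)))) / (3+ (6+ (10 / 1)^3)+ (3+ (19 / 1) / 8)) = 54 / 2705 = 0.02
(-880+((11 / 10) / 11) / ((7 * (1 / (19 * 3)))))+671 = -14573 / 70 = -208.19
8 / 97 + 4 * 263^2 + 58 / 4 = 53677973 / 194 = 276690.58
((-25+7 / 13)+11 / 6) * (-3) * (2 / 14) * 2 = 1765 / 91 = 19.40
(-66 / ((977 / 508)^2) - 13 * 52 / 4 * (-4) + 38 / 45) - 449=9020335757 / 42953805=210.00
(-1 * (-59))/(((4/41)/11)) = 26609/4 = 6652.25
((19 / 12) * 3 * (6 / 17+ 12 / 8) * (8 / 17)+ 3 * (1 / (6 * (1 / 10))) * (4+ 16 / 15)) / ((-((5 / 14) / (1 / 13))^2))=-1001756 / 732615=-1.37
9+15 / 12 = 41 / 4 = 10.25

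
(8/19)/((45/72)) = 64/95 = 0.67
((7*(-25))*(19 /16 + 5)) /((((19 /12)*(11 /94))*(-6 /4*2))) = 74025 /38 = 1948.03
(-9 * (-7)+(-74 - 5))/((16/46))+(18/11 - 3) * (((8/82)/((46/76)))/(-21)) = -3339346/72611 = -45.99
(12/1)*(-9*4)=-432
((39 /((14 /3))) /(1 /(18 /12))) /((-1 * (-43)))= 351 /1204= 0.29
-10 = -10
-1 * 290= -290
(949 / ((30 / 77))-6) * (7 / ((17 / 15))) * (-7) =-3571757 / 34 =-105051.68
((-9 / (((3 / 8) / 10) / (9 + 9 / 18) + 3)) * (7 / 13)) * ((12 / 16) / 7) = -1710 / 9893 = -0.17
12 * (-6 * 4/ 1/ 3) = -96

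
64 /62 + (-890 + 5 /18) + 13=-488635 /558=-875.69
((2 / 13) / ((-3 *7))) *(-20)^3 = 16000 / 273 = 58.61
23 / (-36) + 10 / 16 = -1 / 72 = -0.01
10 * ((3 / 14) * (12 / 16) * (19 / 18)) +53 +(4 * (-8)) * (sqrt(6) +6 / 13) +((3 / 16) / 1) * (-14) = 6789 / 182-32 * sqrt(6) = -41.08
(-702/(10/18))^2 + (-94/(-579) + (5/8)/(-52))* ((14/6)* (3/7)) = 9614599060361/6021600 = 1596685.11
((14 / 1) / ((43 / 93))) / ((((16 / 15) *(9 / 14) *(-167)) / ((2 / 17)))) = -7595 / 244154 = -0.03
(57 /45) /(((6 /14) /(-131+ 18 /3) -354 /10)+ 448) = 3325 /1083066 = 0.00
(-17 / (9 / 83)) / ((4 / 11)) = -15521 / 36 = -431.14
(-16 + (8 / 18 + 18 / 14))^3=-726572699 / 250047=-2905.74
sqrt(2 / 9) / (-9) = -sqrt(2) / 27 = -0.05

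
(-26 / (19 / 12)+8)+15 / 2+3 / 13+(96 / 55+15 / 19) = 50119 / 27170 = 1.84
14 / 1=14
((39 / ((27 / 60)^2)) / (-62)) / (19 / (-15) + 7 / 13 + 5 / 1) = -169000 / 232407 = -0.73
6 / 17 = 0.35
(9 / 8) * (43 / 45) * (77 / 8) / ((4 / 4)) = 3311 / 320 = 10.35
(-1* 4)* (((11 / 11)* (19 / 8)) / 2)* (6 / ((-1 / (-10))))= -285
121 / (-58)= -121 / 58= -2.09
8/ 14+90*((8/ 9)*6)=3364/ 7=480.57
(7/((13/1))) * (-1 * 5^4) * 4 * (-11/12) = 48125/39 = 1233.97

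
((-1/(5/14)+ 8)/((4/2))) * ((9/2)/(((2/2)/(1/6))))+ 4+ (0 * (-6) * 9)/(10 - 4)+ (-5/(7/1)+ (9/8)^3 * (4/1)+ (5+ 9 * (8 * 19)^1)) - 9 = 6159691/4480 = 1374.93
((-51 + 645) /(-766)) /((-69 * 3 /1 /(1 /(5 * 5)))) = 33 /220225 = 0.00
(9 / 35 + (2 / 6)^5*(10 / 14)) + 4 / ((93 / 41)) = 76216 / 37665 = 2.02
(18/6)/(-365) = -3/365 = -0.01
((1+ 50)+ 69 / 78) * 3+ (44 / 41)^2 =6853343 / 43706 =156.81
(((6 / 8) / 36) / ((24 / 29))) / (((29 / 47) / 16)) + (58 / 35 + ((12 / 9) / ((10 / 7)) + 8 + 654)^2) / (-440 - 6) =-2766904073 / 2809800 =-984.73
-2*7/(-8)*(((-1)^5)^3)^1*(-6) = 21/2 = 10.50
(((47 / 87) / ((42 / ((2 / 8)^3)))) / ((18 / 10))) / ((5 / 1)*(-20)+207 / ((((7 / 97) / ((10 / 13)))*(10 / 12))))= 3055 / 69710201856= 0.00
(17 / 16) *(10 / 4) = 2.66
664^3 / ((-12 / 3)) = -73188736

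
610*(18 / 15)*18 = 13176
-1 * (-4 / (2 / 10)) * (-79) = -1580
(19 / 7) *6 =114 / 7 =16.29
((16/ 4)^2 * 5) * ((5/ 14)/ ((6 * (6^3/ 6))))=25/ 189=0.13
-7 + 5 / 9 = -58 / 9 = -6.44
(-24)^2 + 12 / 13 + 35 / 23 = 172955 / 299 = 578.44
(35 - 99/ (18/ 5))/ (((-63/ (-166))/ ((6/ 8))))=415/ 28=14.82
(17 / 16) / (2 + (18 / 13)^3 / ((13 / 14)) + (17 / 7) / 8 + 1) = 199927 / 1159538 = 0.17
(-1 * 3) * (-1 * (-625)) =-1875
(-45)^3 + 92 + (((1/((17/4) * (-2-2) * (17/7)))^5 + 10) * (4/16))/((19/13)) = -13947407849000770213/153215536434124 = -91031.29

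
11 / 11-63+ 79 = 17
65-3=62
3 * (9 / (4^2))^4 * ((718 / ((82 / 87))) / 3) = 204919713 / 2686976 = 76.26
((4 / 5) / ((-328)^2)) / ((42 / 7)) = 1 / 806880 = 0.00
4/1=4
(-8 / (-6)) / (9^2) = 4 / 243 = 0.02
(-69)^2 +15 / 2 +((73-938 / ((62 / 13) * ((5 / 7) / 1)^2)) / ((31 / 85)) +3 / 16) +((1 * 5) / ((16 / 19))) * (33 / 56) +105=17308797699 / 4305280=4020.37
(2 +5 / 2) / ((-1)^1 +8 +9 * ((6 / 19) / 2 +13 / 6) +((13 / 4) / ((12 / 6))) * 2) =342 / 2369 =0.14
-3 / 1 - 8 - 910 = -921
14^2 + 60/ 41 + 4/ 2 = 8178/ 41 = 199.46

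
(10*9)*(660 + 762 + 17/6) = 128235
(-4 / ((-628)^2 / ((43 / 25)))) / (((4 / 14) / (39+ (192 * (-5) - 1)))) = 138761 / 2464900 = 0.06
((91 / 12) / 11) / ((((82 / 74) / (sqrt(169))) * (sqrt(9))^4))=43771 / 438372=0.10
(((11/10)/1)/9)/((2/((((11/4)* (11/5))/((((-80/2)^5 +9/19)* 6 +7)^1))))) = -25289/42024959326800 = -0.00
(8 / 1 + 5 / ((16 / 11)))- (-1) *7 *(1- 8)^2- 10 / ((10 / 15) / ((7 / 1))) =3991 / 16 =249.44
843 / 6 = 140.50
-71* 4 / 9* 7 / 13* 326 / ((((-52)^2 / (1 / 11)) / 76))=-3078418 / 217503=-14.15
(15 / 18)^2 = 25 / 36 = 0.69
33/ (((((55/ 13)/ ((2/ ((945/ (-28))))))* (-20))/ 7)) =182/ 1125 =0.16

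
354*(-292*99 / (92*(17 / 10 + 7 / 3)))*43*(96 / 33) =-9600819840 / 2783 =-3449809.50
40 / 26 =1.54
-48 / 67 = -0.72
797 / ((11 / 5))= 3985 / 11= 362.27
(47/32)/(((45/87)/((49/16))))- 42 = -255773/7680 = -33.30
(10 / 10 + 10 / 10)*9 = 18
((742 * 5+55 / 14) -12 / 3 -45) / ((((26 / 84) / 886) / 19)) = 2591207118 / 13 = 199323624.46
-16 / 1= -16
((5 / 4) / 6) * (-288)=-60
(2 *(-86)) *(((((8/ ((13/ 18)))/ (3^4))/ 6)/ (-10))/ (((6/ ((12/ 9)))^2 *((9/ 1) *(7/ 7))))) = 2752/ 1279395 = 0.00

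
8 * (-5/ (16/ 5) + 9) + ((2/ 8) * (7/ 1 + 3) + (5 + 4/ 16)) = 269/ 4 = 67.25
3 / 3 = 1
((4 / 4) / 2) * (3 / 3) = 1 / 2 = 0.50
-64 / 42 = -1.52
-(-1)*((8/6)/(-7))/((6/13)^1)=-26/63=-0.41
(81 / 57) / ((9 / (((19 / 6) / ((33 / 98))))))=49 / 33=1.48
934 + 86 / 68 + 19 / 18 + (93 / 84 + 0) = 4015939 / 4284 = 937.43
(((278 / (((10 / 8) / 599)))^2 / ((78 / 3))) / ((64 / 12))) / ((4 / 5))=20797182363 / 130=159978325.87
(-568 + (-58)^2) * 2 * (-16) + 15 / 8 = -715761 / 8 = -89470.12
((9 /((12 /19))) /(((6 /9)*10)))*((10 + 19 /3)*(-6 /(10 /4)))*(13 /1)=-108927 /100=-1089.27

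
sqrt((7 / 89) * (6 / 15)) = sqrt(6230) / 445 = 0.18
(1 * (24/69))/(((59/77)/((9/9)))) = 0.45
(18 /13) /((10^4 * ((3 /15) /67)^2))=40401 /2600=15.54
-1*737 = -737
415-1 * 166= 249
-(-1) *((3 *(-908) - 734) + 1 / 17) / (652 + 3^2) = -58785 / 11237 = -5.23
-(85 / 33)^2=-7225 / 1089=-6.63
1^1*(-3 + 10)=7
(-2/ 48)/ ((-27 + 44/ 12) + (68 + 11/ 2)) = -1/ 1204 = -0.00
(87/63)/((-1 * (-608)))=29/12768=0.00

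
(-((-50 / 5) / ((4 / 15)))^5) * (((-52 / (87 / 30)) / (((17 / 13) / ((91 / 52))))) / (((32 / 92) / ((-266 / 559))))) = 3302913427734375 / 1356736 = 2434455507.73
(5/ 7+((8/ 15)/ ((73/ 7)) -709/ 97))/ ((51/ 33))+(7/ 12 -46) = -2510268259/ 50558340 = -49.65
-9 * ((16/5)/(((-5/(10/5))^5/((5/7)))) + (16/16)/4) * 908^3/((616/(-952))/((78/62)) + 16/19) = -420691947880705488/90321875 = -4657697239.80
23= 23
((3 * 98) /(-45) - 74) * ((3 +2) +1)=-483.20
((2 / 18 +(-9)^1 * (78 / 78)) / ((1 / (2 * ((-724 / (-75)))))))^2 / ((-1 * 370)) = -268378112 / 3371625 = -79.60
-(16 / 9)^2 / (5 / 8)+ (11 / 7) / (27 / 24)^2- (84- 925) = 2373419 / 2835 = 837.18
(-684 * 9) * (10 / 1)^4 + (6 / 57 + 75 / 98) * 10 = -57312351895 / 931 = -61559991.29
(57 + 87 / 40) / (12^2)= 263 / 640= 0.41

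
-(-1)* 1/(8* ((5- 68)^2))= 1/31752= 0.00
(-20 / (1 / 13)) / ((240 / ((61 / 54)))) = -793 / 648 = -1.22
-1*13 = -13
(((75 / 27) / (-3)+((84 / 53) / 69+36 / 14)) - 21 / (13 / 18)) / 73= -82090585 / 218641059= -0.38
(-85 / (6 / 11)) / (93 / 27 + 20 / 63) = -6545 / 158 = -41.42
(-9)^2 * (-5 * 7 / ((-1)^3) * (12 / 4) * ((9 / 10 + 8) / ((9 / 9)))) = 151389 / 2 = 75694.50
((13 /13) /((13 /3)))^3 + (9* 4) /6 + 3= 19800 /2197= 9.01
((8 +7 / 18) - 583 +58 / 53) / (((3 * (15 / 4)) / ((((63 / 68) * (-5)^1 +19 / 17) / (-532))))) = -26153053 / 77651784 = -0.34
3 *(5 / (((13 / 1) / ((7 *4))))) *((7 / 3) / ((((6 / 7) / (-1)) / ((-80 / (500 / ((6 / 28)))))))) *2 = 392 / 65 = 6.03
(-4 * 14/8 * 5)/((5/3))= -21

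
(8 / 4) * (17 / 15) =34 / 15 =2.27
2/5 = 0.40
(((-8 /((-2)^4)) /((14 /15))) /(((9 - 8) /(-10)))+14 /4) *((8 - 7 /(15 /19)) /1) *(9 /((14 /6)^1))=-7254 /245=-29.61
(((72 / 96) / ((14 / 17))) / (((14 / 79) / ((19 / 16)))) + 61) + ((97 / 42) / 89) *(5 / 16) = 224770405 / 3349248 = 67.11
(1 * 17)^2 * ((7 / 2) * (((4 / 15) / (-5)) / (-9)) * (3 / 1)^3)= 4046 / 25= 161.84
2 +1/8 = 17/8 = 2.12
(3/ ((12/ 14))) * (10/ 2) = 35/ 2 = 17.50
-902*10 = -9020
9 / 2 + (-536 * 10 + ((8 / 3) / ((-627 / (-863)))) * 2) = -20119775 / 3762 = -5348.16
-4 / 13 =-0.31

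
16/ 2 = 8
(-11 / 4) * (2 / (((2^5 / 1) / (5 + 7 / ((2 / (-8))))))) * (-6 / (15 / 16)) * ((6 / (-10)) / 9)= 253 / 150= 1.69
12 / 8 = 3 / 2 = 1.50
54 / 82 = 0.66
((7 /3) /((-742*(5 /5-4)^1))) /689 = 0.00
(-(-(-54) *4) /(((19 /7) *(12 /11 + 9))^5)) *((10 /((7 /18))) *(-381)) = 23572223172960 /171702502583743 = 0.14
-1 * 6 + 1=-5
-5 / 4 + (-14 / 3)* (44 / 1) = -2479 / 12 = -206.58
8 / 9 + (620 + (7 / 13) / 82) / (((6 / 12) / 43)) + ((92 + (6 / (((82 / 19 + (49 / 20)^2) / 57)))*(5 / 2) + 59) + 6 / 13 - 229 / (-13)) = 20153021673425 / 376175943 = 53573.39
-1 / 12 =-0.08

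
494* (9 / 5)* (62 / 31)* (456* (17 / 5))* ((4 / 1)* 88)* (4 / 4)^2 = 24263635968 / 25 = 970545438.72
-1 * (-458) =458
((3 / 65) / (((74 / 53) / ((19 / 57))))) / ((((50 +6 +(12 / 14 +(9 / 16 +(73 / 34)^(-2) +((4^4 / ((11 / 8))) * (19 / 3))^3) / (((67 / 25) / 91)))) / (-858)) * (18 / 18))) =-0.00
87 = 87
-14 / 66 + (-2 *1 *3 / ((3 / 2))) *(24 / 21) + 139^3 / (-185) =-620582414 / 42735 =-14521.64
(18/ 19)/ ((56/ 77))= 99/ 76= 1.30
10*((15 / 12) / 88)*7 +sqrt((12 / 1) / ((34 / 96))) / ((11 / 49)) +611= 1176*sqrt(17) / 187 +107711 / 176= 637.92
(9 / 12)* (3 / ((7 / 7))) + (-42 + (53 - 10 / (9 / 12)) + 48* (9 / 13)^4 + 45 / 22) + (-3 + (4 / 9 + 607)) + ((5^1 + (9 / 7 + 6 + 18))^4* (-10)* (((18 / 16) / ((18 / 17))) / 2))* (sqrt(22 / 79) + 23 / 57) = -10731054160* sqrt(1738) / 189679 - 930183971018220805 / 515958006564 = -4161394.77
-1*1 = -1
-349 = -349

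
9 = 9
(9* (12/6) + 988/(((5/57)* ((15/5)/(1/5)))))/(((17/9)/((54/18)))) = 518994/425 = 1221.16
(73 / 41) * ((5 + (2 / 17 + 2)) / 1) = 8833 / 697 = 12.67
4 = 4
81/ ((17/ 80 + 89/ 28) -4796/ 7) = -45360/ 381781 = -0.12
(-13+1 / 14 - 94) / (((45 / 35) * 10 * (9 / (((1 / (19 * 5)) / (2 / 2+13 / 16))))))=-0.01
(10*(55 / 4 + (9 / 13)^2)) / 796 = 0.18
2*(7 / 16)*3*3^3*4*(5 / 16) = 2835 / 32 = 88.59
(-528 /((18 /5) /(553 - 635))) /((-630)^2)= 1804 /59535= 0.03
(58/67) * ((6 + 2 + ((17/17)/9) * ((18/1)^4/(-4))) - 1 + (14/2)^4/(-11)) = -1995200/737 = -2707.19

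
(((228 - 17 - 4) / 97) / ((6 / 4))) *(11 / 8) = 759 / 388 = 1.96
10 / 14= 5 / 7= 0.71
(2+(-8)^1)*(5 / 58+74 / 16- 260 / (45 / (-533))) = -6439949 / 348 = -18505.60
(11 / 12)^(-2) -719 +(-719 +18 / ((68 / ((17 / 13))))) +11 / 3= -13522739 / 9438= -1432.80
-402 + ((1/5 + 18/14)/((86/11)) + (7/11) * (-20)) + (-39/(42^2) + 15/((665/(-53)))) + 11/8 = -21897305783/52843560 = -414.38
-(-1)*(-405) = -405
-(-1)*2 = 2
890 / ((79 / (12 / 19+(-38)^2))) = 24428720 / 1501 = 16274.96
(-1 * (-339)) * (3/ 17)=1017/ 17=59.82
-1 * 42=-42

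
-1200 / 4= -300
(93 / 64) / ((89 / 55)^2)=281325 / 506944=0.55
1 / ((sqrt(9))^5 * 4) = 1 / 972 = 0.00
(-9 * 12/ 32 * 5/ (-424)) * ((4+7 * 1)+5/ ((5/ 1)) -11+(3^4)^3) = 35872335/ 1696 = 21151.14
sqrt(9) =3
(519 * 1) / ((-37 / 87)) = -1220.35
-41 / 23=-1.78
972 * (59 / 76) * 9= 129033 / 19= 6791.21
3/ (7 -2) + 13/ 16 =113/ 80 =1.41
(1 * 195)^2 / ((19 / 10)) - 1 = 380231 / 19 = 20012.16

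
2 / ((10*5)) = 1 / 25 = 0.04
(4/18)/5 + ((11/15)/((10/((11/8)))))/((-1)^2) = 523/3600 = 0.15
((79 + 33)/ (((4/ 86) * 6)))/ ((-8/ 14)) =-2107/ 3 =-702.33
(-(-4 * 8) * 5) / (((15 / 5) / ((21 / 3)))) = 373.33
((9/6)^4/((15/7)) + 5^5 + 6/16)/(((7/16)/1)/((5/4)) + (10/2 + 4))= 250219/748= 334.52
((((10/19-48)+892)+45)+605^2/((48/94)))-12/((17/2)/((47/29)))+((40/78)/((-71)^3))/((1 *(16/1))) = 250232375712753519/348665443048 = 717686.20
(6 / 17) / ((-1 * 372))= -1 / 1054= -0.00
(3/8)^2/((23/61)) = 549/1472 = 0.37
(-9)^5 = -59049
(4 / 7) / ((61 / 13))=52 / 427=0.12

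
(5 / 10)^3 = 1 / 8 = 0.12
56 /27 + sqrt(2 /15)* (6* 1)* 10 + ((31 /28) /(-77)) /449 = 54209627 /26137188 + 4* sqrt(30) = 23.98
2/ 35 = 0.06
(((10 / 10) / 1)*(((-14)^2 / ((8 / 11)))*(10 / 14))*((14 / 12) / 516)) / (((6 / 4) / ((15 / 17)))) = 0.26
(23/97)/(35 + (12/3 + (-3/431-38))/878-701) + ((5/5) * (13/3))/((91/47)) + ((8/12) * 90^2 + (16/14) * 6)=2777070468455821/513407608665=5409.09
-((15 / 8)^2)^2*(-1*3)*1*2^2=151875 / 1024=148.32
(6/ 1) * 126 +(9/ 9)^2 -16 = 741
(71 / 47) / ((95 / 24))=1704 / 4465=0.38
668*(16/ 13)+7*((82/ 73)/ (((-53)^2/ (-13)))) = 2191552210/ 2665741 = 822.12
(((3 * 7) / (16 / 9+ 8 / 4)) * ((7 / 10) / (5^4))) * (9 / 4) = 11907 / 850000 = 0.01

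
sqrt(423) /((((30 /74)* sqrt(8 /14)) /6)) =111* sqrt(329) /5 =402.67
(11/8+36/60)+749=30039/40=750.98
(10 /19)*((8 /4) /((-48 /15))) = -25 /76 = -0.33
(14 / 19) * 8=112 / 19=5.89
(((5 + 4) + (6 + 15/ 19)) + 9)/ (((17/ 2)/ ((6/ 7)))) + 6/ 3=10174/ 2261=4.50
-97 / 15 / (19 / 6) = -2.04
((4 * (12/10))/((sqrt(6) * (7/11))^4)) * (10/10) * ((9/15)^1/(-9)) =-29282/540225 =-0.05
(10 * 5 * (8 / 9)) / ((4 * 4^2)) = 25 / 36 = 0.69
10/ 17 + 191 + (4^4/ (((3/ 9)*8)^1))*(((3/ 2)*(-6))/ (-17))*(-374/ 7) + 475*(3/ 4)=-1031773/ 476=-2167.59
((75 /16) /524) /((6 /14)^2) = 1225 /25152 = 0.05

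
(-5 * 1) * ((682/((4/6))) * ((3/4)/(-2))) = 15345/8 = 1918.12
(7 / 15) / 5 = 7 / 75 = 0.09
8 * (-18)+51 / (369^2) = -6535711 / 45387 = -144.00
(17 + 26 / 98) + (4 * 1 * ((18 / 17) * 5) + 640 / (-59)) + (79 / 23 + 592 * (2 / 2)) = 704260259 / 1130381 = 623.03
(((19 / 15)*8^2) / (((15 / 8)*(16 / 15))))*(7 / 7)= 608 / 15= 40.53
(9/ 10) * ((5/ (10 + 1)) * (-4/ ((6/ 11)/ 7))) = -21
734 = 734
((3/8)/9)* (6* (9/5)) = 9/20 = 0.45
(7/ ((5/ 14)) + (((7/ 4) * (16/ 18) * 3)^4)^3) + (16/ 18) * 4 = 283469623405538/ 2657205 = 106679621.41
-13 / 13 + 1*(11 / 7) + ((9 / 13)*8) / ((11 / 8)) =4604 / 1001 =4.60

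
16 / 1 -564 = -548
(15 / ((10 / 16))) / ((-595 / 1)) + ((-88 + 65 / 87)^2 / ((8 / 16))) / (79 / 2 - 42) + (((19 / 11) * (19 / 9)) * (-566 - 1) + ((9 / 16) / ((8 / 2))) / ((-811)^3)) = -13796736204140555337193 / 1691183344015408320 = -8158.04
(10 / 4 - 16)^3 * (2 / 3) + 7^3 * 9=5787 / 4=1446.75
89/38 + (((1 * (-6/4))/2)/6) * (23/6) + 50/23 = 84677/20976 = 4.04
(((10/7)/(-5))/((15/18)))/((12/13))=-13/35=-0.37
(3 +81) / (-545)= -84 / 545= -0.15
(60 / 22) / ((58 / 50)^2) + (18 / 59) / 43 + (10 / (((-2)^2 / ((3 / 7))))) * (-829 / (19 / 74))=-10791982859121 / 3121481671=-3457.33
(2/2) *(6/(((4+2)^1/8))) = 8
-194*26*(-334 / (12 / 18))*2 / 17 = 5054088 / 17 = 297299.29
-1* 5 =-5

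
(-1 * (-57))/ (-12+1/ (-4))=-228/ 49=-4.65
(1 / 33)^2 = 1 / 1089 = 0.00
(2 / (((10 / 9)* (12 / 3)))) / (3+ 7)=9 / 200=0.04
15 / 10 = 1.50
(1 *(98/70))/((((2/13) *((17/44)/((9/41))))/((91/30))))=15.68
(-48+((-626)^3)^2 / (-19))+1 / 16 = -962866289156324589 / 304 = -3167323319593172.99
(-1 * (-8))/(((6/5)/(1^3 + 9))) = 200/3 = 66.67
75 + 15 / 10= 153 / 2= 76.50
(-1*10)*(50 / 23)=-500 / 23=-21.74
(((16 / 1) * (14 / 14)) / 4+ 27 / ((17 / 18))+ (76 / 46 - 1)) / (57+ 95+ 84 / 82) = 532877 / 2453134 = 0.22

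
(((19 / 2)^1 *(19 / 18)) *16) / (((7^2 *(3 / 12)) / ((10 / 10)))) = 5776 / 441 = 13.10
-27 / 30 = -9 / 10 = -0.90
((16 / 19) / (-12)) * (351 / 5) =-468 / 95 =-4.93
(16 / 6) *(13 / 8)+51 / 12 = 103 / 12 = 8.58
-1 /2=-0.50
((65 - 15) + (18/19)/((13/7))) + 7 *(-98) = -635.49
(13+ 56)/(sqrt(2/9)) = 146.37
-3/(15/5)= -1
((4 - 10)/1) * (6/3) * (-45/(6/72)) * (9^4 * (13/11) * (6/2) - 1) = 1658024640/11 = 150729512.73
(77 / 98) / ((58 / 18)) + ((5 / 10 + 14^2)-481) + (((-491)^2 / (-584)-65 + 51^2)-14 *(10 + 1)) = 199752285 / 118552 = 1684.93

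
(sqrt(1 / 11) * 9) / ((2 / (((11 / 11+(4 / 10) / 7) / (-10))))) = -333 * sqrt(11) / 7700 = -0.14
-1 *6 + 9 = 3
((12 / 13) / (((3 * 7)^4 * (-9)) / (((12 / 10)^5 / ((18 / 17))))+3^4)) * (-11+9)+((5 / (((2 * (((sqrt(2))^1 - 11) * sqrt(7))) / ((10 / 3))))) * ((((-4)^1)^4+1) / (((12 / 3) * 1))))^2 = 454086875 * sqrt(2) / 7137144+495210310587742507 / 1392171551302896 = 445.69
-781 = -781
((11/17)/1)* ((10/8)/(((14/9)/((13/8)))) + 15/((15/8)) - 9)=1507/7616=0.20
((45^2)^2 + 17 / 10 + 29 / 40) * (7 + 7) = 1148175679 / 20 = 57408783.95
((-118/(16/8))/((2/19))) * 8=-4484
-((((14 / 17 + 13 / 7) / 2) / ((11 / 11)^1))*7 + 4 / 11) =-9.75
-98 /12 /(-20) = 49 /120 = 0.41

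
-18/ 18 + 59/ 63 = -4/ 63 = -0.06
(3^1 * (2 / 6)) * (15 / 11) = 15 / 11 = 1.36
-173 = -173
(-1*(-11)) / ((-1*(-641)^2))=-11 / 410881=-0.00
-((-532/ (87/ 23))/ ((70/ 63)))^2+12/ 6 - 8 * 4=-16052.32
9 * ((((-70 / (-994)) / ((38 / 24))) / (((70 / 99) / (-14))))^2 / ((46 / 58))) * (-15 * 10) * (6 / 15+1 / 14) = -182338588080 / 292987961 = -622.34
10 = 10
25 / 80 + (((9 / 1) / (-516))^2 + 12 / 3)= 63795 / 14792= 4.31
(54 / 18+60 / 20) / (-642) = -1 / 107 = -0.01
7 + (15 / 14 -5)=43 / 14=3.07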